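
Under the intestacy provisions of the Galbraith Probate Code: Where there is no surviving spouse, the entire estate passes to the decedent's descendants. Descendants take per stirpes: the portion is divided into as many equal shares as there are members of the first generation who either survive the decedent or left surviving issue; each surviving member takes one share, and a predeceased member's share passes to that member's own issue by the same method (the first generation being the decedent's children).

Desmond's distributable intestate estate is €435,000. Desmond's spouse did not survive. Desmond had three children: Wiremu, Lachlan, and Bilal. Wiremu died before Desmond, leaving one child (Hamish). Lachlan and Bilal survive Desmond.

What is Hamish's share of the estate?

Hamish receives €145,000.

The entire €435,000 passes to the descendants.
That amount (€435,000) is divided into 3 shares of €145,000: Lachlan and Bilal each take €145,000; Wiremu's €145,000 share passes to Wiremu's issue.
Wiremu's share (€145,000) passes entirely to Hamish.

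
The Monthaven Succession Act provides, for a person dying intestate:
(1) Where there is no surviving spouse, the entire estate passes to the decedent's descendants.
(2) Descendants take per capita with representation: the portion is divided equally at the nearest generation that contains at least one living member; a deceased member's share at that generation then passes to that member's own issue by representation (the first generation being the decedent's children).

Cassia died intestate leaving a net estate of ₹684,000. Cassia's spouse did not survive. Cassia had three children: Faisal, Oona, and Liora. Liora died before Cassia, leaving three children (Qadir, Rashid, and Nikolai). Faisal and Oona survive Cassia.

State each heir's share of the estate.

Faisal: ₹228,000; Oona: ₹228,000; Qadir: ₹76,000; Rashid: ₹76,000; Nikolai: ₹76,000

The entire ₹684,000 passes to the descendants.
That amount (₹684,000) is divided into 3 shares of ₹228,000: Faisal and Oona each take ₹228,000; Liora's ₹228,000 share passes to Liora's issue.
Liora's share (₹228,000) is divided into 3 shares of ₹76,000: Qadir, Rashid, and Nikolai each take ₹76,000.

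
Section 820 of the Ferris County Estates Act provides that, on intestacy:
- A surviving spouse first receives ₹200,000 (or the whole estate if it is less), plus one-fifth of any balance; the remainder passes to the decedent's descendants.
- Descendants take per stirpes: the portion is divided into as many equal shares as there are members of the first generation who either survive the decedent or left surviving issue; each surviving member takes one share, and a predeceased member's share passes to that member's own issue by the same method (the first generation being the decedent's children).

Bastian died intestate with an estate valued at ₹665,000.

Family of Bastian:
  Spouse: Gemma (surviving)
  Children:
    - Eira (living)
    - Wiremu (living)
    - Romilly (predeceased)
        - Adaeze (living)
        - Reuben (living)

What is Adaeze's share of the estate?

Gemma first takes ₹200,000, leaving a balance of ₹465,000. Gemma then takes one-fifth of the balance (₹93,000), for a total of ₹293,000. The remaining ₹372,000 passes to the descendants.
The descendants' portion (₹372,000) is divided into 3 shares of ₹124,000: Eira and Wiremu each take ₹124,000; Romilly's ₹124,000 share passes to Romilly's issue.
Romilly's share (₹124,000) is divided into 2 shares of ₹62,000: Adaeze and Reuben each take ₹62,000.

Adaeze receives ₹62,000.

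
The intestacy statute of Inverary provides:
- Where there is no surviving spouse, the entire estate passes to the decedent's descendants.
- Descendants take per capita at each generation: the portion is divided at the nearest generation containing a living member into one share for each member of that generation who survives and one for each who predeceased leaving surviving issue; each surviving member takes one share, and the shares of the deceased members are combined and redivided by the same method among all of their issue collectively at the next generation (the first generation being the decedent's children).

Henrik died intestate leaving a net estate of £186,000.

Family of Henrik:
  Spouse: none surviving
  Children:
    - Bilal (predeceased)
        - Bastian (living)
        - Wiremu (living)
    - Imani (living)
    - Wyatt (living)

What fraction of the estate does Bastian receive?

The entire £186,000 passes to the descendants.
That amount (£186,000) is divided at the children's generation into 3 shares of £62,000. Imani and Wyatt each take £62,000. The remaining share for the deceased Bilal (£62,000) is carried to the next generation.
That pool (£62,000) is divided at the grandchildren's generation equally among Bastian and Wiremu: £31,000 each.

Bastian receives 1/6 of the estate.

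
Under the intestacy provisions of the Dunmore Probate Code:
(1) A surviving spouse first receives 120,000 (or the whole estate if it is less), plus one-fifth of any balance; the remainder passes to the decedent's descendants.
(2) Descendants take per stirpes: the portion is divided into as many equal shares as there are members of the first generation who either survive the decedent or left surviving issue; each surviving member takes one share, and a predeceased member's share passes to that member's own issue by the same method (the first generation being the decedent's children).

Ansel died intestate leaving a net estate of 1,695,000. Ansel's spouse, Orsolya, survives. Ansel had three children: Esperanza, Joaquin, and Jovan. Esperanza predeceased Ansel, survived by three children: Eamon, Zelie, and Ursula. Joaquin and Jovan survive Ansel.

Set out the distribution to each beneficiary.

Orsolya first takes 120,000, leaving a balance of 1,575,000. Orsolya then takes one-fifth of the balance (315,000), for a total of 435,000. The remaining 1,260,000 passes to the descendants.
The descendants' portion (1,260,000) is divided into 3 shares of 420,000: Joaquin and Jovan each take 420,000; Esperanza's 420,000 share passes to Esperanza's issue.
Esperanza's share (420,000) is divided into 3 shares of 140,000: Eamon, Zelie, and Ursula each take 140,000.

Orsolya: 435,000; Eamon: 140,000; Zelie: 140,000; Ursula: 140,000; Joaquin: 420,000; Jovan: 420,000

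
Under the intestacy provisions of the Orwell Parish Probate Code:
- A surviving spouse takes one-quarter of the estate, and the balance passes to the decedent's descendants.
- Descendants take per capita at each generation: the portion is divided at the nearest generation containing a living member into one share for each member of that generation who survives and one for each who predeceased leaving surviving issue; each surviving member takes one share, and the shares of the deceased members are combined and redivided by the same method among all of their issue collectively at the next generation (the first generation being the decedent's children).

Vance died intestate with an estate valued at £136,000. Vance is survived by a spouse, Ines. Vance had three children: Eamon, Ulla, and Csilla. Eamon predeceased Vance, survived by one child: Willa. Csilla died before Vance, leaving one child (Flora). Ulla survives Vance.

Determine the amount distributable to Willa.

Willa receives £34,000.

Ines takes one-quarter of £136,000 = £34,000. The remaining £102,000 passes to the descendants.
The descendants' portion (£102,000) is divided at the children's generation into 3 shares of £34,000. Ulla takes £34,000. The 2 shares of the deceased (Eamon and Csilla) are combined into a pool of £68,000.
That pool (£68,000) is divided at the grandchildren's generation equally among Willa and Flora: £34,000 each.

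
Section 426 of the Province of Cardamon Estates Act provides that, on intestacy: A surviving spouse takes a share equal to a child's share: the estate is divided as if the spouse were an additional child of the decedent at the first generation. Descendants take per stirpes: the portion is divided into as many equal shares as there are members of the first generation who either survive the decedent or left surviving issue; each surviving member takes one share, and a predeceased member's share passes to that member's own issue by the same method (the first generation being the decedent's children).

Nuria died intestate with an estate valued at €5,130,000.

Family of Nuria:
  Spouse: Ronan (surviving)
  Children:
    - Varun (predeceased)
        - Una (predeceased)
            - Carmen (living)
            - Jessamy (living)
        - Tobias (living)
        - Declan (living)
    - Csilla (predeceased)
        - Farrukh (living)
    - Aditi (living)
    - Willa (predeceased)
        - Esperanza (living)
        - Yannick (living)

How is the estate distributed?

The spouse counts as an additional share at the children's level, so there are 5 primary shares of €1,026,000. Ronan takes one such share (€1,026,000).
The children's combined portion (€4,104,000) is divided into 4 shares of €1,026,000: Aditi takes €1,026,000; Varun's €1,026,000 share passes to Varun's issue; Csilla's €1,026,000 share passes to Csilla's issue; Willa's €1,026,000 share passes to Willa's issue.
Varun's share (€1,026,000) is divided into 3 shares of €342,000: Tobias and Declan each take €342,000; Una's €342,000 share passes to Una's issue.
Una's share (€342,000) is divided into 2 shares of €171,000: Carmen and Jessamy each take €171,000.
Csilla's share (€1,026,000) passes entirely to Farrukh.
Willa's share (€1,026,000) is divided into 2 shares of €513,000: Esperanza and Yannick each take €513,000.

Ronan: €1,026,000; Carmen: €171,000; Jessamy: €171,000; Tobias: €342,000; Declan: €342,000; Farrukh: €1,026,000; Aditi: €1,026,000; Esperanza: €513,000; Yannick: €513,000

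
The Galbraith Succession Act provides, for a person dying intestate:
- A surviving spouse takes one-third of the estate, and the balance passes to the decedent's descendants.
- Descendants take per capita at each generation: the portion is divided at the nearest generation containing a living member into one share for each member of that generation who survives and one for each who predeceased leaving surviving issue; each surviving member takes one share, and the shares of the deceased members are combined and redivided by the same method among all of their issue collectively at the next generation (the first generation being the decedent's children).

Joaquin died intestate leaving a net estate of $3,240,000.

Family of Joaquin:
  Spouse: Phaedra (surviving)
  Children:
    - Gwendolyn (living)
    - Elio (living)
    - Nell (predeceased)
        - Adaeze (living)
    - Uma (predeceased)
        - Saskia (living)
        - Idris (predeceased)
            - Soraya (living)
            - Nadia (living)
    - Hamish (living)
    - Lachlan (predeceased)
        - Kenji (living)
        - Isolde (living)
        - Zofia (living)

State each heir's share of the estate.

Phaedra takes one-third of $3,240,000 = $1,080,000. The remaining $2,160,000 passes to the descendants.
The descendants' portion ($2,160,000) is divided at the children's generation into 6 shares of $360,000. Gwendolyn, Elio, and Hamish each take $360,000. The 3 shares of the deceased (Nell, Uma, and Lachlan) are combined into a pool of $1,080,000.
That pool ($1,080,000) is divided at the grandchildren's generation into 6 shares of $180,000. Adaeze, Saskia, Kenji, Isolde, and Zofia each take $180,000. The remaining share for the deceased Idris ($180,000) is carried to the next generation.
That pool ($180,000) is divided at the great-grandchildren's generation equally among Soraya and Nadia: $90,000 each.

Phaedra: $1,080,000; Gwendolyn: $360,000; Elio: $360,000; Adaeze: $180,000; Saskia: $180,000; Soraya: $90,000; Nadia: $90,000; Hamish: $360,000; Kenji: $180,000; Isolde: $180,000; Zofia: $180,000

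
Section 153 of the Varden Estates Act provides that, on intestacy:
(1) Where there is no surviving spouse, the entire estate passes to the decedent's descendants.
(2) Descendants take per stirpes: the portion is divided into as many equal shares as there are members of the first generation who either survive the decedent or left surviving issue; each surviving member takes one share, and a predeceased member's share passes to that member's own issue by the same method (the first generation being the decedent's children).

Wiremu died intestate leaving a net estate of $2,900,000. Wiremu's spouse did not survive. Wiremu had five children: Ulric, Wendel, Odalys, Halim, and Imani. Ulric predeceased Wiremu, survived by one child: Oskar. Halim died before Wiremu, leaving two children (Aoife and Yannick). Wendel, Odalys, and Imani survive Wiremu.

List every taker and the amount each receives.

Oskar: $580,000; Wendel: $580,000; Odalys: $580,000; Aoife: $290,000; Yannick: $290,000; Imani: $580,000

The entire $2,900,000 passes to the descendants.
That amount ($2,900,000) is divided into 5 shares of $580,000: Wendel, Odalys, and Imani each take $580,000; Ulric's $580,000 share passes to Ulric's issue; Halim's $580,000 share passes to Halim's issue.
Ulric's share ($580,000) passes entirely to Oskar.
Halim's share ($580,000) is divided into 2 shares of $290,000: Aoife and Yannick each take $290,000.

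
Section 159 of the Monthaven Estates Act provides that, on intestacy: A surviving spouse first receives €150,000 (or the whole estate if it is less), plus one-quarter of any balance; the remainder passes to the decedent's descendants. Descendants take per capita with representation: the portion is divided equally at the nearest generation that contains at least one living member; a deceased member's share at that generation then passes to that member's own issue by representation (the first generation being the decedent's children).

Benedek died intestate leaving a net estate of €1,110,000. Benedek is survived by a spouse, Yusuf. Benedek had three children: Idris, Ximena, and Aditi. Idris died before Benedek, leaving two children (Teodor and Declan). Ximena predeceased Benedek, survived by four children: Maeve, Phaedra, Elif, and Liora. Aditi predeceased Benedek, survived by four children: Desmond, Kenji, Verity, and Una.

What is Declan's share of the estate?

Yusuf first takes €150,000, leaving a balance of €960,000. Yusuf then takes one-quarter of the balance (€240,000), for a total of €390,000. The remaining €720,000 passes to the descendants.
No child survives, so the initial division is made at the grandchildren's generation.
The descendants' portion (€720,000) is divided into 10 shares of €72,000: Teodor, Declan, Maeve, Phaedra, Elif, Liora, Desmond, Kenji, Verity, and Una each take €72,000.

Declan receives €72,000.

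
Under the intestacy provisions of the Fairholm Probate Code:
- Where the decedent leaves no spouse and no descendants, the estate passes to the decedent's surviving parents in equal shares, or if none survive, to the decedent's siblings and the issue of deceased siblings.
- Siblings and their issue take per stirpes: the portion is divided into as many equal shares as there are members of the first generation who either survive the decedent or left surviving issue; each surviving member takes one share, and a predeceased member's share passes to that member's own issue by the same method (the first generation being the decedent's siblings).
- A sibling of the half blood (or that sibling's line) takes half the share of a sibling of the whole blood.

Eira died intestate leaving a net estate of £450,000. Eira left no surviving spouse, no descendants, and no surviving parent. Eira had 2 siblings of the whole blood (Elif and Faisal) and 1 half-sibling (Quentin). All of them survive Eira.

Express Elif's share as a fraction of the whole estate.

Elif receives 2/5 of the estate.

The entire £450,000 passes to the siblings and their issue.
Counting each half-blood sibling's line as half a unit, there are 5/2 units in £450,000, so one unit is £180,000. Whole-blood lines (Elif and Faisal) take £180,000 each; half-blood lines (Quentin) take £90,000 each.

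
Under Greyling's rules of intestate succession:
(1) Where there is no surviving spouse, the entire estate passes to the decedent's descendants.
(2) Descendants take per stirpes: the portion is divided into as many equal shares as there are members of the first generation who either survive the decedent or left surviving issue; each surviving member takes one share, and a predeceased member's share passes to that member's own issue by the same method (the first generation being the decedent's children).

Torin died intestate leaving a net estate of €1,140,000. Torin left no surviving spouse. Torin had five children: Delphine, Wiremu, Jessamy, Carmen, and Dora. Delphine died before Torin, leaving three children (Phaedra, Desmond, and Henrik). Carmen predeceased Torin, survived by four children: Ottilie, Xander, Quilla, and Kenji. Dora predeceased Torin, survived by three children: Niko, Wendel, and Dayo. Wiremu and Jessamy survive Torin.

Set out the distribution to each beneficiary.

Phaedra: €76,000; Desmond: €76,000; Henrik: €76,000; Wiremu: €228,000; Jessamy: €228,000; Ottilie: €57,000; Xander: €57,000; Quilla: €57,000; Kenji: €57,000; Niko: €76,000; Wendel: €76,000; Dayo: €76,000

The entire €1,140,000 passes to the descendants.
That amount (€1,140,000) is divided into 5 shares of €228,000: Wiremu and Jessamy each take €228,000; Delphine's €228,000 share passes to Delphine's issue; Carmen's €228,000 share passes to Carmen's issue; Dora's €228,000 share passes to Dora's issue.
Delphine's share (€228,000) is divided into 3 shares of €76,000: Phaedra, Desmond, and Henrik each take €76,000.
Carmen's share (€228,000) is divided into 4 shares of €57,000: Ottilie, Xander, Quilla, and Kenji each take €57,000.
Dora's share (€228,000) is divided into 3 shares of €76,000: Niko, Wendel, and Dayo each take €76,000.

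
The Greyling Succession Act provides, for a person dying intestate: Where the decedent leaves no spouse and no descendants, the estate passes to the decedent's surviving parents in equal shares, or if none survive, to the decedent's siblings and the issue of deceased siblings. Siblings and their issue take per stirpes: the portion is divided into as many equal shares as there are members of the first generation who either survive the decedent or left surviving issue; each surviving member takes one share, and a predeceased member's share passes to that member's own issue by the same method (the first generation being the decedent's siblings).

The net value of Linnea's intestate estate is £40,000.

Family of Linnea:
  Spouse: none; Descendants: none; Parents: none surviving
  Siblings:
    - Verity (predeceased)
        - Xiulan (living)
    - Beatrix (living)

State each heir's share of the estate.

Xiulan: £20,000; Beatrix: £20,000

The entire £40,000 passes to the siblings and their issue.
That amount (£40,000) is divided into 2 shares of £20,000: Beatrix takes £20,000; Verity's £20,000 share passes to Verity's issue.
Verity's share (£20,000) passes entirely to Xiulan.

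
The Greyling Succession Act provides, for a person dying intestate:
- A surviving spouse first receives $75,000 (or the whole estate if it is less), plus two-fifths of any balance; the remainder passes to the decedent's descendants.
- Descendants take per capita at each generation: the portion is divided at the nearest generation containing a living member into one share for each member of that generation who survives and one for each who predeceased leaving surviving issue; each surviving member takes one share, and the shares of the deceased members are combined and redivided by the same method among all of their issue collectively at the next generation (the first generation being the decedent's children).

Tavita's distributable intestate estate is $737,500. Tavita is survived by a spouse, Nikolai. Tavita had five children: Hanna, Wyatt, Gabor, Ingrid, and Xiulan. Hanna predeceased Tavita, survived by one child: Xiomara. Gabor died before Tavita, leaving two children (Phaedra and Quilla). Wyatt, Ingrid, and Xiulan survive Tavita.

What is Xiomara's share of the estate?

Xiomara receives $53,000.

Nikolai first takes $75,000, leaving a balance of $662,500. Nikolai then takes two-fifths of the balance ($265,000), for a total of $340,000. The remaining $397,500 passes to the descendants.
The descendants' portion ($397,500) is divided at the children's generation into 5 shares of $79,500. Wyatt, Ingrid, and Xiulan each take $79,500. The 2 shares of the deceased (Hanna and Gabor) are combined into a pool of $159,000.
That pool ($159,000) is divided at the grandchildren's generation equally among Xiomara, Phaedra, and Quilla: $53,000 each.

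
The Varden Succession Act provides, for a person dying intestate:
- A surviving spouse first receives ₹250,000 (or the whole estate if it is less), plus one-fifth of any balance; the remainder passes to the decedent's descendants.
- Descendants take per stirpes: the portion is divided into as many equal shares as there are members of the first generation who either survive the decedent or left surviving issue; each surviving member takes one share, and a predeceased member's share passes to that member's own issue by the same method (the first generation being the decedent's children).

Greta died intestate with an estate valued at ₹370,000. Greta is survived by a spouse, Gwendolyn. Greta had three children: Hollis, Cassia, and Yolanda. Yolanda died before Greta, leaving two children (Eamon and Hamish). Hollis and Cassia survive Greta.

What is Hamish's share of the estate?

Gwendolyn first takes ₹250,000, leaving a balance of ₹120,000. Gwendolyn then takes one-fifth of the balance (₹24,000), for a total of ₹274,000. The remaining ₹96,000 passes to the descendants.
The descendants' portion (₹96,000) is divided into 3 shares of ₹32,000: Hollis and Cassia each take ₹32,000; Yolanda's ₹32,000 share passes to Yolanda's issue.
Yolanda's share (₹32,000) is divided into 2 shares of ₹16,000: Eamon and Hamish each take ₹16,000.

Hamish receives ₹16,000.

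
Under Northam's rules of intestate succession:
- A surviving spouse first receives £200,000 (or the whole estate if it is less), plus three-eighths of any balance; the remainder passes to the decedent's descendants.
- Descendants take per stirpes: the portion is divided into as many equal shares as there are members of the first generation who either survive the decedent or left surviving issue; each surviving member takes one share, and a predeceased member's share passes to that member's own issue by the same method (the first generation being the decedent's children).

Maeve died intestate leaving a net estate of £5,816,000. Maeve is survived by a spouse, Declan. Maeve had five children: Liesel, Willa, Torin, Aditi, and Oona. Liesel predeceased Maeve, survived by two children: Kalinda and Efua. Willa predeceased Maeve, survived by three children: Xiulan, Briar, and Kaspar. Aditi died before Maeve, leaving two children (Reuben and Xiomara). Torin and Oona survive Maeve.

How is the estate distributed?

Declan: £2,306,000; Kalinda: £351,000; Efua: £351,000; Xiulan: £234,000; Briar: £234,000; Kaspar: £234,000; Torin: £702,000; Reuben: £351,000; Xiomara: £351,000; Oona: £702,000

Declan first takes £200,000, leaving a balance of £5,616,000. Declan then takes three-eighths of the balance (£2,106,000), for a total of £2,306,000. The remaining £3,510,000 passes to the descendants.
The descendants' portion (£3,510,000) is divided into 5 shares of £702,000: Torin and Oona each take £702,000; Liesel's £702,000 share passes to Liesel's issue; Willa's £702,000 share passes to Willa's issue; Aditi's £702,000 share passes to Aditi's issue.
Liesel's share (£702,000) is divided into 2 shares of £351,000: Kalinda and Efua each take £351,000.
Willa's share (£702,000) is divided into 3 shares of £234,000: Xiulan, Briar, and Kaspar each take £234,000.
Aditi's share (£702,000) is divided into 2 shares of £351,000: Reuben and Xiomara each take £351,000.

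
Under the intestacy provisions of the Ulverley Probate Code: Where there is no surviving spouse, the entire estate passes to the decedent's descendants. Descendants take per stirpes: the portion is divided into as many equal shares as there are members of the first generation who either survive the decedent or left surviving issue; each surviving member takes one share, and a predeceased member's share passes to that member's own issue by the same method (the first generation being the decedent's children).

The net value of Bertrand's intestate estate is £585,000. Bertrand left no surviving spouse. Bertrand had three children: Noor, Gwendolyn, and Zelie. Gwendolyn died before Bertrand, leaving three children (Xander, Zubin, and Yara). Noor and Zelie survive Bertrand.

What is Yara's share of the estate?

The entire £585,000 passes to the descendants.
That amount (£585,000) is divided into 3 shares of £195,000: Noor and Zelie each take £195,000; Gwendolyn's £195,000 share passes to Gwendolyn's issue.
Gwendolyn's share (£195,000) is divided into 3 shares of £65,000: Xander, Zubin, and Yara each take £65,000.

Yara receives £65,000.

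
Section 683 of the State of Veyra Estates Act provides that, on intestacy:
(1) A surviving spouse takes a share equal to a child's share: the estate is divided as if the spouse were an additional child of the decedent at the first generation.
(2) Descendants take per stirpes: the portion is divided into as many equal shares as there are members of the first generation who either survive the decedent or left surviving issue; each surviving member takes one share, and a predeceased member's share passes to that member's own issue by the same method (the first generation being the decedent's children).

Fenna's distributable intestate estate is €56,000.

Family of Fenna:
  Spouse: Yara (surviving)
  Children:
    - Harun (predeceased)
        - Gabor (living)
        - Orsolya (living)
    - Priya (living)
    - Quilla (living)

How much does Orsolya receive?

Orsolya receives €7,000.

The spouse counts as an additional share at the children's level, so there are 4 primary shares of €14,000. Yara takes one such share (€14,000).
The children's combined portion (€42,000) is divided into 3 shares of €14,000: Priya and Quilla each take €14,000; Harun's €14,000 share passes to Harun's issue.
Harun's share (€14,000) is divided into 2 shares of €7,000: Gabor and Orsolya each take €7,000.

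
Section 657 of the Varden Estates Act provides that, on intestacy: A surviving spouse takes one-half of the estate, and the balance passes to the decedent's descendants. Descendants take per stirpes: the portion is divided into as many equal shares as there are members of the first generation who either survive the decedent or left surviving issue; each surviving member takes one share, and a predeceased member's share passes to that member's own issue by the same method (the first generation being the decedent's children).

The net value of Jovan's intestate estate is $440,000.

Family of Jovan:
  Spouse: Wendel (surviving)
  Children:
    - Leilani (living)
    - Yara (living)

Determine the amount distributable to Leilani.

Wendel takes one-half of $440,000 = $220,000. The remaining $220,000 passes to the descendants.
The descendants' portion ($220,000) is divided into 2 shares of $110,000: Leilani and Yara each take $110,000.

Leilani receives $110,000.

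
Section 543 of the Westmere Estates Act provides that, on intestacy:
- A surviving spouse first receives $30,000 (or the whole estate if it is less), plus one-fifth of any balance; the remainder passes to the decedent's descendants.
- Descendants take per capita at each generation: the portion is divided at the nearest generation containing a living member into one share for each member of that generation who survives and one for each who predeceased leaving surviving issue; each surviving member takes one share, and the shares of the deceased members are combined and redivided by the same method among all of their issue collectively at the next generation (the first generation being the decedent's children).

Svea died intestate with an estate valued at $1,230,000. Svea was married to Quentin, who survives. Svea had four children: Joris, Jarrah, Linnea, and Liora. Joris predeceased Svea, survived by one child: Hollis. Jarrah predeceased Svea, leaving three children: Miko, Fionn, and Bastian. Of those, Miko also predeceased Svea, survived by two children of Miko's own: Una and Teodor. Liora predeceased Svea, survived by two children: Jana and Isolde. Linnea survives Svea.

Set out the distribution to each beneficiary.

Quentin: $270,000; Hollis: $120,000; Una: $60,000; Teodor: $60,000; Fionn: $120,000; Bastian: $120,000; Linnea: $240,000; Jana: $120,000; Isolde: $120,000

Quentin first takes $30,000, leaving a balance of $1,200,000. Quentin then takes one-fifth of the balance ($240,000), for a total of $270,000. The remaining $960,000 passes to the descendants.
The descendants' portion ($960,000) is divided at the children's generation into 4 shares of $240,000. Linnea takes $240,000. The 3 shares of the deceased (Joris, Jarrah, and Liora) are combined into a pool of $720,000.
That pool ($720,000) is divided at the grandchildren's generation into 6 shares of $120,000. Hollis, Fionn, Bastian, Jana, and Isolde each take $120,000. The remaining share for the deceased Miko ($120,000) is carried to the next generation.
That pool ($120,000) is divided at the great-grandchildren's generation equally among Una and Teodor: $60,000 each.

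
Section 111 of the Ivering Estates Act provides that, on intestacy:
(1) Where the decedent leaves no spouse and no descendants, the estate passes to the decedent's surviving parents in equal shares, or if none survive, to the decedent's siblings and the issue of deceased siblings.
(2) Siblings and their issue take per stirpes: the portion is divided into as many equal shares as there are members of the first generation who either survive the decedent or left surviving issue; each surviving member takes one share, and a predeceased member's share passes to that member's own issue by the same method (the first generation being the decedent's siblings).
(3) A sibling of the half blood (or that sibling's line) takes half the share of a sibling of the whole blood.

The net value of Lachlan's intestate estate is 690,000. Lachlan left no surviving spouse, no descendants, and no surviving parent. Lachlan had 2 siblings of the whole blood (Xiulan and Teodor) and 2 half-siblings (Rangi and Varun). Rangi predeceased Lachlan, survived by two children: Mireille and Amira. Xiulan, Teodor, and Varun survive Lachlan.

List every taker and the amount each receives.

Mireille: 57,500; Amira: 57,500; Xiulan: 230,000; Teodor: 230,000; Varun: 115,000

The entire 690,000 passes to the siblings and their issue.
Counting each half-blood sibling's line as half a unit, there are 3 units in 690,000, so one unit is 230,000. Whole-blood lines (Xiulan and Teodor) take 230,000 each; half-blood lines (Rangi and Varun) take 115,000 each.
Rangi's share (115,000) is divided into 2 shares of 57,500: Mireille and Amira each take 57,500.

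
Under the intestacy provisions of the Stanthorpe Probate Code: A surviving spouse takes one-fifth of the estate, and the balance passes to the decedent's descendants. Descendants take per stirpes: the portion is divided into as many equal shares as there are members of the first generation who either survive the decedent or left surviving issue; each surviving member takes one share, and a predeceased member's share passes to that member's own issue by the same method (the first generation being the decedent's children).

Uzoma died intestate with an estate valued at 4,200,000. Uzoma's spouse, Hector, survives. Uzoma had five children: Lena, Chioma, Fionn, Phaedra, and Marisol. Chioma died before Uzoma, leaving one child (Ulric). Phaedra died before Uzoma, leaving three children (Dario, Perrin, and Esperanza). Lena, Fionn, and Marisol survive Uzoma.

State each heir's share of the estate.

Hector takes one-fifth of 4,200,000 = 840,000. The remaining 3,360,000 passes to the descendants.
The descendants' portion (3,360,000) is divided into 5 shares of 672,000: Lena, Fionn, and Marisol each take 672,000; Chioma's 672,000 share passes to Chioma's issue; Phaedra's 672,000 share passes to Phaedra's issue.
Chioma's share (672,000) passes entirely to Ulric.
Phaedra's share (672,000) is divided into 3 shares of 224,000: Dario, Perrin, and Esperanza each take 224,000.

Hector: 840,000; Lena: 672,000; Ulric: 672,000; Fionn: 672,000; Dario: 224,000; Perrin: 224,000; Esperanza: 224,000; Marisol: 672,000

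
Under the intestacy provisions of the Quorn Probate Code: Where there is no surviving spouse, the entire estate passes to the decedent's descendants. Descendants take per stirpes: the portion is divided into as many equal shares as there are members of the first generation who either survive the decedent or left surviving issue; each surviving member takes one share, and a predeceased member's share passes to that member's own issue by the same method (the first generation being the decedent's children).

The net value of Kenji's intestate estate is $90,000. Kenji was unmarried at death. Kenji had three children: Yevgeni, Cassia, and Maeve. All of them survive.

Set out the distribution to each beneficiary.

Yevgeni: $30,000; Cassia: $30,000; Maeve: $30,000

The entire $90,000 passes to the descendants.
That amount ($90,000) is divided into 3 shares of $30,000: Yevgeni, Cassia, and Maeve each take $30,000.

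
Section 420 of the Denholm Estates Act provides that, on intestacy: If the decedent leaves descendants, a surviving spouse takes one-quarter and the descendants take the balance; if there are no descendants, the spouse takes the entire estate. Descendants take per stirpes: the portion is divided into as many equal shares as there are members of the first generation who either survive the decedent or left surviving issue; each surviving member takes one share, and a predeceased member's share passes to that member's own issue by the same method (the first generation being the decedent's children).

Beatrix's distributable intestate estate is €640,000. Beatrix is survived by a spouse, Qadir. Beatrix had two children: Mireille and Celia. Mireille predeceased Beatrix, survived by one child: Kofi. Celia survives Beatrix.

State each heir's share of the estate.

Qadir takes one-quarter of €640,000 = €160,000. The remaining €480,000 passes to the descendants.
The descendants' portion (€480,000) is divided into 2 shares of €240,000: Celia takes €240,000; Mireille's €240,000 share passes to Mireille's issue.
Mireille's share (€240,000) passes entirely to Kofi.

Qadir: €160,000; Kofi: €240,000; Celia: €240,000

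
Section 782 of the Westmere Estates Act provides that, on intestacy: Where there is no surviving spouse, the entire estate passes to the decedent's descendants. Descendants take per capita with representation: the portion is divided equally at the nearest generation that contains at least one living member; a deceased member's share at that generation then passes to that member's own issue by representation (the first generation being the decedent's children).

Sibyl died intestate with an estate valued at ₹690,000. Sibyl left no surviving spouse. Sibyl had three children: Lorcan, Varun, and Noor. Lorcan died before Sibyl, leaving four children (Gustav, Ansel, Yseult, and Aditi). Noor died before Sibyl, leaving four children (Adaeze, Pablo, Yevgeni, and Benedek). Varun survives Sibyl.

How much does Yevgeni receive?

Yevgeni receives ₹57,500.

The entire ₹690,000 passes to the descendants.
That amount (₹690,000) is divided into 3 shares of ₹230,000: Varun takes ₹230,000; Lorcan's ₹230,000 share passes to Lorcan's issue; Noor's ₹230,000 share passes to Noor's issue.
Lorcan's share (₹230,000) is divided into 4 shares of ₹57,500: Gustav, Ansel, Yseult, and Aditi each take ₹57,500.
Noor's share (₹230,000) is divided into 4 shares of ₹57,500: Adaeze, Pablo, Yevgeni, and Benedek each take ₹57,500.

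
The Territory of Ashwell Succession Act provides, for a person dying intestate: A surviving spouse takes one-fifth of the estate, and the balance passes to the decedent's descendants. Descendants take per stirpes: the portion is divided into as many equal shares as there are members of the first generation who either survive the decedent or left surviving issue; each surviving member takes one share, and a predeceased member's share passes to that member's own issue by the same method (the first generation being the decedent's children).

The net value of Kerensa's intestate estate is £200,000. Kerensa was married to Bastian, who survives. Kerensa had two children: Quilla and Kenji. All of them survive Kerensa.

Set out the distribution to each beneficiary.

Bastian: £40,000; Quilla: £80,000; Kenji: £80,000

Bastian takes one-fifth of £200,000 = £40,000. The remaining £160,000 passes to the descendants.
The descendants' portion (£160,000) is divided into 2 shares of £80,000: Quilla and Kenji each take £80,000.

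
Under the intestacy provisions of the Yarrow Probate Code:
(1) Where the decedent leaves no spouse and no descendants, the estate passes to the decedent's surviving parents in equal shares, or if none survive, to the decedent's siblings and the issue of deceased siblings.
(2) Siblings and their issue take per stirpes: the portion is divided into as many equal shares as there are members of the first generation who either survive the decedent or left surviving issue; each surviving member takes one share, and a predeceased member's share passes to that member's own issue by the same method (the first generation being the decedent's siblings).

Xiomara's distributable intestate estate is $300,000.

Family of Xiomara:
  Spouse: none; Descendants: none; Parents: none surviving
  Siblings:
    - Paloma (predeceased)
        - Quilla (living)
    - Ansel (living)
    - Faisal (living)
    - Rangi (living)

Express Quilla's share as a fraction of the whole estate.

The entire $300,000 passes to the siblings and their issue.
That amount ($300,000) is divided into 4 shares of $75,000: Ansel, Faisal, and Rangi each take $75,000; Paloma's $75,000 share passes to Paloma's issue.
Paloma's share ($75,000) passes entirely to Quilla.

Quilla receives 1/4 of the estate.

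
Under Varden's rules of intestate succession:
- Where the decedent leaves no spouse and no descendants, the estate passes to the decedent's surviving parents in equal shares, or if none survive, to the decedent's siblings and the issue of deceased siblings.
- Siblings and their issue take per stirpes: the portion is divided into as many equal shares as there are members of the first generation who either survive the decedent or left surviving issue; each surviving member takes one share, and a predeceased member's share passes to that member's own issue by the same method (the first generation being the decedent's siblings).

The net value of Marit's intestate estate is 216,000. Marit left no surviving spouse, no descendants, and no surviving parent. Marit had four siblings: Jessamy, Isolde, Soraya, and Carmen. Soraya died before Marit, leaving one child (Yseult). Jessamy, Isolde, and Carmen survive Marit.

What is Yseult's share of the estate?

Yseult receives 54,000.

The entire 216,000 passes to the siblings and their issue.
That amount (216,000) is divided into 4 shares of 54,000: Jessamy, Isolde, and Carmen each take 54,000; Soraya's 54,000 share passes to Soraya's issue.
Soraya's share (54,000) passes entirely to Yseult.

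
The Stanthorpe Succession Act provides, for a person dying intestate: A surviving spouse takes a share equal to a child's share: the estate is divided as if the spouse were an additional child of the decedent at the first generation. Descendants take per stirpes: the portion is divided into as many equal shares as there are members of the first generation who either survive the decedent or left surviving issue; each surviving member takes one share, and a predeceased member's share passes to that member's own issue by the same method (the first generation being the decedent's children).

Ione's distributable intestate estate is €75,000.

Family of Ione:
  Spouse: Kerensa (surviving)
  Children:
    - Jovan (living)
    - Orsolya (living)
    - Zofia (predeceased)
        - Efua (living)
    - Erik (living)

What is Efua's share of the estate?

Efua receives €15,000.

The spouse counts as an additional share at the children's level, so there are 5 primary shares of €15,000. Kerensa takes one such share (€15,000).
The children's combined portion (€60,000) is divided into 4 shares of €15,000: Jovan, Orsolya, and Erik each take €15,000; Zofia's €15,000 share passes to Zofia's issue.
Zofia's share (€15,000) passes entirely to Efua.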